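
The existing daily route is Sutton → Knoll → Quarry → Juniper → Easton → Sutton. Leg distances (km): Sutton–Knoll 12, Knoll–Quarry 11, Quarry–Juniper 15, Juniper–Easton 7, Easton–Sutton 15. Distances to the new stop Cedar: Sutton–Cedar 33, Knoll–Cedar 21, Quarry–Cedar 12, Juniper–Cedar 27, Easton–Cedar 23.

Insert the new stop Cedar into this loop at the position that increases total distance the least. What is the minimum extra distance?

Insertion cost between consecutive stops i–j is d(i,Cedar) + d(Cedar,j) − d(i,j):
  between Sutton and Knoll: 33 + 21 − 12 = 42
  between Knoll and Quarry: 21 + 12 − 11 = 22
  between Quarry and Juniper: 12 + 27 − 15 = 24
  between Juniper and Easton: 27 + 23 − 7 = 43
  between Easton and Sutton: 23 + 33 − 15 = 41
Cheapest insertion is between Knoll and Quarry, adding 22.
New total = 60 + 22 = 82.

Minimum extra distance: 22 km, inserting Cedar between Knoll and Quarry.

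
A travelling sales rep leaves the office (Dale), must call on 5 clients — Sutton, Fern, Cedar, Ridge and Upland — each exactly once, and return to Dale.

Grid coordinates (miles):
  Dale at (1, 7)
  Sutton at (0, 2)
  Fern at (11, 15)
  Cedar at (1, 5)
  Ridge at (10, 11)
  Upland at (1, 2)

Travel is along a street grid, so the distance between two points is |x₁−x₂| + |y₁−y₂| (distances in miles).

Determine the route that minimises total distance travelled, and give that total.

48 miles — the shortest possible round trip.

There are 60 distinct closed tours to check (reversals are equivalent).
Dale → Sutton → Fern → Cedar → Ridge → Upland → Dale: 6+24+20+15+18+5 = 88
Dale → Sutton → Fern → Cedar → Upland → Ridge → Dale: 6+24+20+3+18+13 = 84
Dale → Sutton → Fern → Ridge → Cedar → Upland → Dale: 6+24+5+15+3+5 = 58
Dale → Sutton → Fern → Ridge → Upland → Cedar → Dale: 6+24+5+18+3+2 = 58
Dale → Sutton → Fern → Upland → Cedar → Ridge → Dale: 6+24+23+3+15+13 = 84
Dale → Sutton → Fern → Upland → Ridge → Cedar → Dale: 6+24+23+18+15+2 = 88
Dale → Sutton → Cedar → Fern → Ridge → Upland → Dale: 6+4+20+5+18+5 = 58
Dale → Sutton → Cedar → Fern → Upland → Ridge → Dale: 6+4+20+23+18+13 = 84
Dale → Sutton → Cedar → Ridge → Fern → Upland → Dale: 6+4+15+5+23+5 = 58
Dale → Sutton → Cedar → Ridge → Upland → Fern → Dale: 6+4+15+18+23+18 = 84
Dale → Sutton → Cedar → Upland → Fern → Ridge → Dale: 6+4+3+23+5+13 = 54
Dale → Sutton → Cedar → Upland → Ridge → Fern → Dale: 6+4+3+18+5+18 = 54
Dale → Sutton → Ridge → Fern → Cedar → Upland → Dale: 6+19+5+20+3+5 = 58
Dale → Sutton → Ridge → Fern → Upland → Cedar → Dale: 6+19+5+23+3+2 = 58
… (46 more)
Dale → Sutton → Upland → Cedar → Fern → Ridge → Dale: 6+1+3+20+5+13 = 48  ← best
The minimum is 48.
One optimal route: Dale → Sutton → Upland → Cedar → Fern → Ridge → Dale (or its reverse).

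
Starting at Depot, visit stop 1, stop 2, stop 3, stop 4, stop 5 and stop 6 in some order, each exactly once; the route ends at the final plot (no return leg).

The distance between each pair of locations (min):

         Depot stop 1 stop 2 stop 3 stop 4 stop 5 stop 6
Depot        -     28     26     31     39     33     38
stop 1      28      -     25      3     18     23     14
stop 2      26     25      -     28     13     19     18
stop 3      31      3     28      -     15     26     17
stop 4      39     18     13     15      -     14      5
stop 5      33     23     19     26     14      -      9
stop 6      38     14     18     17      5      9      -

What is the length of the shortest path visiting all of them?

Minimum one-way distance = 77 min.

There are 6! = 720 possible orderings.
Depot → stop 1 → stop 2 → stop 3 → stop 4 → stop 5 → stop 6: 28+25+28+15+14+9 = 119
Depot → stop 1 → stop 2 → stop 3 → stop 4 → stop 6 → stop 5: 28+25+28+15+5+9 = 110
Depot → stop 1 → stop 2 → stop 3 → stop 5 → stop 4 → stop 6: 28+25+28+26+14+5 = 126
Depot → stop 1 → stop 2 → stop 3 → stop 5 → stop 6 → stop 4: 28+25+28+26+9+5 = 121
Depot → stop 1 → stop 2 → stop 3 → stop 6 → stop 4 → stop 5: 28+25+28+17+5+14 = 117
Depot → stop 1 → stop 2 → stop 3 → stop 6 → stop 5 → stop 4: 28+25+28+17+9+14 = 121
Depot → stop 1 → stop 2 → stop 4 → stop 3 → stop 5 → stop 6: 28+25+13+15+26+9 = 116
Depot → stop 1 → stop 2 → stop 4 → stop 3 → stop 6 → stop 5: 28+25+13+15+17+9 = 107
… (712 more)
Depot → stop 2 → stop 5 → stop 6 → stop 4 → stop 3 → stop 1: 26+19+9+5+15+3 = 77  ← best
The minimum is 77.
One shortest path: Depot → stop 2 → stop 5 → stop 6 → stop 4 → stop 3 → stop 1.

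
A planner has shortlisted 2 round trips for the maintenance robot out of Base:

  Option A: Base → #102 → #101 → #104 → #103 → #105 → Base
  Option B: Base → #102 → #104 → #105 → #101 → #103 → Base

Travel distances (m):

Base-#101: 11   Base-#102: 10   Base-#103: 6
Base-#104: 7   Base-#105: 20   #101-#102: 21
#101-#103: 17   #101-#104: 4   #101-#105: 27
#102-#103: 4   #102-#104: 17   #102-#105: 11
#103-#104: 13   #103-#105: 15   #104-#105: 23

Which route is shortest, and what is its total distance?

Shortest is Option A, total 83 m.

Option A: 10 + 21 + 4 + 13 + 15 + 20 = 83
Option B: 10 + 17 + 23 + 27 + 17 + 6 = 100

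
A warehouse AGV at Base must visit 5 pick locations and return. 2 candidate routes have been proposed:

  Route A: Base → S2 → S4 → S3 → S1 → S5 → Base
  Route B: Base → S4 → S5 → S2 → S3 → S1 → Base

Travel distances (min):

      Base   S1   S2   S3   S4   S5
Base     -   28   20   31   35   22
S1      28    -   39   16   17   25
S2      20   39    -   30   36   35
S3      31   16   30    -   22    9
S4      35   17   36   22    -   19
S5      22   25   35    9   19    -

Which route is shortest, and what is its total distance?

Route A: 20 + 36 + 22 + 16 + 25 + 22 = 141
Route B: 35 + 19 + 35 + 30 + 16 + 28 = 163

Shortest is Route A, total 141 min.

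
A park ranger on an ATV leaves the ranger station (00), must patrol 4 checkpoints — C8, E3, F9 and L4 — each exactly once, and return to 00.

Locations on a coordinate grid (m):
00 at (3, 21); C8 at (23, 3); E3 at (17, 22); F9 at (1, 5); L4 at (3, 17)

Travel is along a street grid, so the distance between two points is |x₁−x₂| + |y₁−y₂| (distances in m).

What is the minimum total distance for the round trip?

82 m — the shortest possible round trip.

With 4 stops there are 4!/2 = 12 distinct round trips (a route and its reverse cost the same).
00 → C8 → E3 → F9 → L4 → 00: 38+25+33+14+4 = 114
00 → C8 → E3 → L4 → F9 → 00: 38+25+19+14+18 = 114
00 → C8 → F9 → E3 → L4 → 00: 38+24+33+19+4 = 118
00 → C8 → F9 → L4 → E3 → 00: 38+24+14+19+15 = 110
00 → C8 → L4 → E3 → F9 → 00: 38+34+19+33+18 = 142
00 → C8 → L4 → F9 → E3 → 00: 38+34+14+33+15 = 134
00 → E3 → C8 → F9 → L4 → 00: 15+25+24+14+4 = 82
00 → E3 → C8 → L4 → F9 → 00: 15+25+34+14+18 = 106
00 → E3 → F9 → C8 → L4 → 00: 15+33+24+34+4 = 110
00 → E3 → L4 → C8 → F9 → 00: 15+19+34+24+18 = 110
00 → F9 → C8 → E3 → L4 → 00: 18+24+25+19+4 = 90
00 → F9 → E3 → C8 → L4 → 00: 18+33+25+34+4 = 114
The minimum is 82.
One optimal route: 00 → E3 → C8 → F9 → L4 → 00 (or its reverse).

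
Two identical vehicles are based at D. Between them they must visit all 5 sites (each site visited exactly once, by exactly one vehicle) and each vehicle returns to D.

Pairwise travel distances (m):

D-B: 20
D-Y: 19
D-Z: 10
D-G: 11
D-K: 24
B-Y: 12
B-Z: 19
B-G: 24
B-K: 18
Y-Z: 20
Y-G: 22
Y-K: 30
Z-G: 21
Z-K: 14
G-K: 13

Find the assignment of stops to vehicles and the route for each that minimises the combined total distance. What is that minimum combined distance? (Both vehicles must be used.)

Minimum combined distance: 93 m.

There are 2^4 − 1 = 15 ways to divide the 5 stops into two non-empty groups. For each, the best each vehicle can do is its own shortest tour through its group:
  {B} + {Y, Z, G, K}: 40 + 77 = 117
  {Y} + {B, Z, G, K}: 38 + 71 = 109
  {B, Y} + {Z, G, K}: 51 + 48 = 99
  {Z} + {B, Y, G, K}: 20 + 73 = 93
  {B, Z} + {Y, G, K}: 49 + 73 = 122
  {Y, Z} + {B, G, K}: 49 + 62 = 111
  … (15 splits in total)
Best: vehicle 1 D → Z → D = 20; vehicle 2 D → Y → B → K → G → D = 73; combined 93.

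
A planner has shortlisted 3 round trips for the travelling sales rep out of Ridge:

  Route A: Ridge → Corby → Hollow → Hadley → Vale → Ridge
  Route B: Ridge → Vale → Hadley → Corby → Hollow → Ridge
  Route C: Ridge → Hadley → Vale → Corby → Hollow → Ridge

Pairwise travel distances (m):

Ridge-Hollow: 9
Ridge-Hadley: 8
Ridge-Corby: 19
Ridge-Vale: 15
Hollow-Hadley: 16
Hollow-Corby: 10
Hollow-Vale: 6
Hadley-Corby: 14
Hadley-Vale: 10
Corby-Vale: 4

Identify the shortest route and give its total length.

Route A: 19 + 10 + 16 + 10 + 15 = 70
Route B: 15 + 10 + 14 + 10 + 9 = 58
Route C: 8 + 10 + 4 + 10 + 9 = 41

41 m — Route C is the shortest.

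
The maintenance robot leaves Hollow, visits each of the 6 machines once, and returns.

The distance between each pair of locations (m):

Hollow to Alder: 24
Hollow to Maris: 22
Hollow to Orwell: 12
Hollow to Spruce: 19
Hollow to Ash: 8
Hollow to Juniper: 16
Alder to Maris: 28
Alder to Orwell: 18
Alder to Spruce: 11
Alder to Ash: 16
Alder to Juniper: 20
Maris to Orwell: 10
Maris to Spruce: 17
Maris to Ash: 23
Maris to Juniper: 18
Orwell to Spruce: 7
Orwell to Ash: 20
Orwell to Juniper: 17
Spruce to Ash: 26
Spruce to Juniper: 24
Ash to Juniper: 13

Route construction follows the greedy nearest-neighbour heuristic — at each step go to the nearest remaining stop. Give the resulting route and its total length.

At Hollow the remaining stops are Ash 8, Orwell 12, Juniper 16, Spruce 19, Maris 22, Alder 24; go to Ash.
At Ash the remaining stops are Juniper 13, Alder 16, Orwell 20, Maris 23, Spruce 26; go to Juniper.
At Juniper the remaining stops are Orwell 17, Maris 18, Alder 20, Spruce 24; go to Orwell.
At Orwell the remaining stops are Spruce 7, Maris 10, Alder 18; go to Spruce.
At Spruce the remaining stops are Alder 11, Maris 17; go to Alder.
At Alder the remaining stops are Maris 28; go to Maris.
Return Maris→Hollow: 22.
Total = 8 + 13 + 17 + 7 + 11 + 28 + 22 = 106.

Nearest-neighbour total = 106 m; route Hollow → Ash → Juniper → Orwell → Spruce → Alder → Maris → Hollow.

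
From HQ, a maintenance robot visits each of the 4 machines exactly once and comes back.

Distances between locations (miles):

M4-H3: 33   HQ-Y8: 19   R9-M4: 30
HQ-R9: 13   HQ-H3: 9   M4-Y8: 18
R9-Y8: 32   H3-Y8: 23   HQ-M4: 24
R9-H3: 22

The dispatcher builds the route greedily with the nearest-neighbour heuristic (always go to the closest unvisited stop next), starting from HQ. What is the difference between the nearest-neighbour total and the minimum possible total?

Excess over optimum: 5 miles.

HQ: H3=9, R9=13, Y8=19, M4=24 ⇒ H3
H3: R9=22, Y8=23, M4=33 ⇒ R9
R9: M4=30, Y8=32 ⇒ M4
M4: Y8=18 ⇒ Y8
NN route HQ → H3 → R9 → M4 → Y8 → HQ costs 98.
Optimal: HQ → R9 → M4 → Y8 → H3 → HQ costs 93 (by enumerating all 12 distinct tours).
Excess = 98 − 93 = 5.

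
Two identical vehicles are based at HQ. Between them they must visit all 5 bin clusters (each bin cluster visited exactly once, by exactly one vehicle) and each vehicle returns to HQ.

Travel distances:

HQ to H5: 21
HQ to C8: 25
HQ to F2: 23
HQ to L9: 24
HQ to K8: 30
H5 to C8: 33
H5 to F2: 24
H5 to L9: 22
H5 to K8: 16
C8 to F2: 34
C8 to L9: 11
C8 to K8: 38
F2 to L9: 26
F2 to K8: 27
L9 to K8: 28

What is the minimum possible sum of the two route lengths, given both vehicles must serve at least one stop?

147 — the smallest possible combined total.

Check every non-empty split of the stops between the two vehicles; for each half take its own optimal tour:
  {H5} + {C8, F2, L9, K8}: 42 + 114 = 156
  {C8} + {H5, F2, L9, K8}: 50 + 112 = 162
  {H5, C8} + {F2, L9, K8}: 79 + 102 = 181
  {F2} + {H5, C8, L9, K8}: 46 + 101 = 147
  {H5, F2} + {C8, L9, K8}: 68 + 94 = 162
  {C8, F2} + {H5, L9, K8}: 82 + 89 = 171
  … (15 splits in total)
Best: vehicle 1 HQ → F2 → HQ = 46; vehicle 2 HQ → H5 → K8 → L9 → C8 → HQ = 101; combined 147.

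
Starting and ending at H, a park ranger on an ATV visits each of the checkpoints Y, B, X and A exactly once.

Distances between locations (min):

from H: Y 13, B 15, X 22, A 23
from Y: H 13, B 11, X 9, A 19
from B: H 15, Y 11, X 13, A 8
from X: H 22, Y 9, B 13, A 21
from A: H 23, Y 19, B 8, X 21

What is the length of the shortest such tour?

H → Y → B → X → A → H: 13+11+13+21+23 = 81
H → Y → B → A → X → H: 13+11+8+21+22 = 75
H → Y → X → B → A → H: 13+9+13+8+23 = 66
H → Y → X → A → B → H: 13+9+21+8+15 = 66
H → Y → A → B → X → H: 13+19+8+13+22 = 75
H → Y → A → X → B → H: 13+19+21+13+15 = 81
H → B → Y → X → A → H: 15+11+9+21+23 = 79
H → B → Y → A → X → H: 15+11+19+21+22 = 88
H → B → X → Y → A → H: 15+13+9+19+23 = 79
H → B → A → Y → X → H: 15+8+19+9+22 = 73
H → X → Y → B → A → H: 22+9+11+8+23 = 73
H → X → B → Y → A → H: 22+13+11+19+23 = 88
The minimum is 66.
One optimal route: H → Y → X → B → A → H (or its reverse).

66 min — the shortest possible round trip.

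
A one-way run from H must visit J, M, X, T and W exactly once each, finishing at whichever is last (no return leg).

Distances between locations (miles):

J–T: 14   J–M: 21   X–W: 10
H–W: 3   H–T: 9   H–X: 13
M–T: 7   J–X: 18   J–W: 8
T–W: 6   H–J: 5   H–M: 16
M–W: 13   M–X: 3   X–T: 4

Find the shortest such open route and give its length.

Shortest open route: 26 miles.

There are 5! = 120 possible orderings.
H - J - M - X - T - W: 5+21+3+4+6 = 39
H - J - M - X - W - T: 5+21+3+10+6 = 45
H - J - M - T - X - W: 5+21+7+4+10 = 47
H - J - M - T - W - X: 5+21+7+6+10 = 49
H - J - M - W - X - T: 5+21+13+10+4 = 53
H - J - M - W - T - X: 5+21+13+6+4 = 49
H - J - X - M - T - W: 5+18+3+7+6 = 39
H - J - X - M - W - T: 5+18+3+13+6 = 45
H - J - X - T - M - W: 5+18+4+7+13 = 47
H - J - X - T - W - M: 5+18+4+6+13 = 46
H - J - X - W - M - T: 5+18+10+13+7 = 53
H - J - X - W - T - M: 5+18+10+6+7 = 46
H - J - T - M - X - W: 5+14+7+3+10 = 39
H - J - T - M - W - X: 5+14+7+13+10 = 49
… (106 more)
H - J - W - T - X - M: 5+8+6+4+3 = 26  ← best
The minimum is 26.
One shortest path: H → J → W → T → X → M.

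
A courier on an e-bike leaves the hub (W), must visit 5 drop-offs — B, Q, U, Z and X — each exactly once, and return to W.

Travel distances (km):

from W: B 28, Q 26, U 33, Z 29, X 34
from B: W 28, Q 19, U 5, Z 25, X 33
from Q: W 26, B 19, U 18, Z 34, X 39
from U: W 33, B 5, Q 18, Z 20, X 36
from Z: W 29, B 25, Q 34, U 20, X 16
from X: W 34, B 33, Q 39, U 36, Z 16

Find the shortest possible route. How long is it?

120 km — the shortest possible round trip.

There are 60 distinct closed tours to check (reversals are equivalent).
W→B→Q→U→Z→X→W: 28+19+18+20+16+34 = 135
W→B→Q→U→X→Z→W: 28+19+18+36+16+29 = 146
W→B→Q→Z→U→X→W: 28+19+34+20+36+34 = 171
W→B→Q→Z→X→U→W: 28+19+34+16+36+33 = 166
W→B→Q→X→U→Z→W: 28+19+39+36+20+29 = 171
W→B→Q→X→Z→U→W: 28+19+39+16+20+33 = 155
W→B→U→Q→Z→X→W: 28+5+18+34+16+34 = 135
W→B→U→Q→X→Z→W: 28+5+18+39+16+29 = 135
W→B→U→Z→Q→X→W: 28+5+20+34+39+34 = 160
W→B→U→Z→X→Q→W: 28+5+20+16+39+26 = 134
W→B→U→X→Q→Z→W: 28+5+36+39+34+29 = 171
W→B→U→X→Z→Q→W: 28+5+36+16+34+26 = 145
W→B→Z→Q→U→X→W: 28+25+34+18+36+34 = 175
W→B→Z→Q→X→U→W: 28+25+34+39+36+33 = 195
… (46 more)
W→Q→B→U→Z→X→W: 26+19+5+20+16+34 = 120  ← best
The minimum is 120.
One optimal route: W → Q → B → U → Z → X → W (or its reverse).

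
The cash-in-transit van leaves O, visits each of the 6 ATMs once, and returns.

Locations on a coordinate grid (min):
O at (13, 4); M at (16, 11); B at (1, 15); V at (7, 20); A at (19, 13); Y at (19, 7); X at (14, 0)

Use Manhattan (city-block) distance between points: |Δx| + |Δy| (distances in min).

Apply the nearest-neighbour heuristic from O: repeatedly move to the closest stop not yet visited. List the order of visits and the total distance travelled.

80 min along O → X → Y → A → M → V → B → O.

From O: distances to unvisited — X=5, Y=9, M=10, A=15, V=22, B=23. Nearest is X (5).
From X: distances to unvisited — Y=12, M=13, A=18, V=27, B=28. Nearest is Y (12).
From Y: distances to unvisited — A=6, M=7, V=25, B=26. Nearest is A (6).
From A: distances to unvisited — M=5, V=19, B=20. Nearest is M (5).
From M: distances to unvisited — V=18, B=19. Nearest is V (18).
From V: distances to unvisited — B=11. Nearest is B (11).
Return B→O: 23.
Total = 5 + 12 + 6 + 5 + 18 + 11 + 23 = 80.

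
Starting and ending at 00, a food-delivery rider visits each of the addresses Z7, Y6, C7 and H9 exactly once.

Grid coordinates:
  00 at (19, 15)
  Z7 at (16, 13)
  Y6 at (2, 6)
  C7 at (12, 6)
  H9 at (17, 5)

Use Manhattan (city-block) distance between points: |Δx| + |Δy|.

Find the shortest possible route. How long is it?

With 4 stops there are 4!/2 = 12 distinct round trips (a route and its reverse cost the same).
00 - Z7 - Y6 - C7 - H9 - 00: 5+21+10+6+12 = 54
00 - Z7 - Y6 - H9 - C7 - 00: 5+21+16+6+16 = 64
00 - Z7 - C7 - Y6 - H9 - 00: 5+11+10+16+12 = 54
00 - Z7 - C7 - H9 - Y6 - 00: 5+11+6+16+26 = 64
00 - Z7 - H9 - Y6 - C7 - 00: 5+9+16+10+16 = 56
00 - Z7 - H9 - C7 - Y6 - 00: 5+9+6+10+26 = 56
00 - Y6 - Z7 - C7 - H9 - 00: 26+21+11+6+12 = 76
00 - Y6 - Z7 - H9 - C7 - 00: 26+21+9+6+16 = 78
00 - Y6 - C7 - Z7 - H9 - 00: 26+10+11+9+12 = 68
00 - Y6 - H9 - Z7 - C7 - 00: 26+16+9+11+16 = 78
00 - C7 - Z7 - Y6 - H9 - 00: 16+11+21+16+12 = 76
00 - C7 - Y6 - Z7 - H9 - 00: 16+10+21+9+12 = 68
The minimum is 54.
One optimal route: 00 → Z7 → Y6 → C7 → H9 → 00 (or its reverse).

Shortest round trip = 54.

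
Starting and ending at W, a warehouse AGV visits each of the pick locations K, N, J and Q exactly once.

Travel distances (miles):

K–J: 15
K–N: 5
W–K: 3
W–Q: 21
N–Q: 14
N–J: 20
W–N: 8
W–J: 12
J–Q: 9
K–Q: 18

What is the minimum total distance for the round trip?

W → K → N → J → Q → W: 3+5+20+9+21 = 58
W → K → N → Q → J → W: 3+5+14+9+12 = 43
W → K → J → N → Q → W: 3+15+20+14+21 = 73
W → K → J → Q → N → W: 3+15+9+14+8 = 49
W → K → Q → N → J → W: 3+18+14+20+12 = 67
W → K → Q → J → N → W: 3+18+9+20+8 = 58
W → N → K → J → Q → W: 8+5+15+9+21 = 58
W → N → K → Q → J → W: 8+5+18+9+12 = 52
W → N → J → K → Q → W: 8+20+15+18+21 = 82
W → N → Q → K → J → W: 8+14+18+15+12 = 67
W → J → K → N → Q → W: 12+15+5+14+21 = 67
W → J → N → K → Q → W: 12+20+5+18+21 = 76
The minimum is 43.
One optimal route: W → K → N → Q → J → W (or its reverse).

Minimum total distance: 43 miles.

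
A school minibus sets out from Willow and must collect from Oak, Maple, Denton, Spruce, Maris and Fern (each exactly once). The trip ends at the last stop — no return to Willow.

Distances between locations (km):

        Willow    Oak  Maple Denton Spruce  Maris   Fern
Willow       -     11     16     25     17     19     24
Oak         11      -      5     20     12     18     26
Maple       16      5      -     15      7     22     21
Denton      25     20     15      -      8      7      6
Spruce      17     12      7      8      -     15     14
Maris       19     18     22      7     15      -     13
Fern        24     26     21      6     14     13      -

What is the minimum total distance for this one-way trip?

50 km — the minimum one-way total.

There are 6! = 720 possible orderings.
Willow - Oak - Maple - Denton - Spruce - Maris - Fern: 11+5+15+8+15+13 = 67
Willow - Oak - Maple - Denton - Spruce - Fern - Maris: 11+5+15+8+14+13 = 66
Willow - Oak - Maple - Denton - Maris - Spruce - Fern: 11+5+15+7+15+14 = 67
Willow - Oak - Maple - Denton - Maris - Fern - Spruce: 11+5+15+7+13+14 = 65
Willow - Oak - Maple - Denton - Fern - Spruce - Maris: 11+5+15+6+14+15 = 66
Willow - Oak - Maple - Denton - Fern - Maris - Spruce: 11+5+15+6+13+15 = 65
Willow - Oak - Maple - Spruce - Denton - Maris - Fern: 11+5+7+8+7+13 = 51
Willow - Oak - Maple - Spruce - Denton - Fern - Maris: 11+5+7+8+6+13 = 50
… (712 more)
The minimum is 50.
One shortest path: Willow → Oak → Maple → Spruce → Denton → Fern → Maris.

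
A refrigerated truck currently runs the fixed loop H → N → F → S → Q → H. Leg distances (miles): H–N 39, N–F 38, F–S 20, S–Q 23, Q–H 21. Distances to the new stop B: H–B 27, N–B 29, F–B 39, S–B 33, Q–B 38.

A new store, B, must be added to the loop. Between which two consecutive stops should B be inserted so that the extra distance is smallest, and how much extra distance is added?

Insertion cost between consecutive stops i–j is d(i,B) + d(B,j) − d(i,j):
  between H and N: 27 + 29 − 39 = 17
  between N and F: 29 + 39 − 38 = 30
  between F and S: 39 + 33 − 20 = 52
  between S and Q: 33 + 38 − 23 = 48
  between Q and H: 38 + 27 − 21 = 44
Cheapest insertion is between H and N, adding 17.
New total = 141 + 17 = 158.

Minimum extra distance: 17 miles, inserting B between H and N.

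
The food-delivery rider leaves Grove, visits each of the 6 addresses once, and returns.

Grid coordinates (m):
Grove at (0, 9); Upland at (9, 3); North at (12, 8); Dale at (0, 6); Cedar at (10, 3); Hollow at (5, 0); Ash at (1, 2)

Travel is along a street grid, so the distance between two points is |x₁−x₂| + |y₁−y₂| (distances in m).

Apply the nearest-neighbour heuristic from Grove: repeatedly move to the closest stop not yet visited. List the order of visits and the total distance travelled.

Nearest-neighbour total = 42 m; route Grove → Dale → Ash → Hollow → Upland → Cedar → North → Grove.

Grove → [Dale:3 / Ash:8 / North:13 / Hollow:14 / Upland:15 / Cedar:16] → Dale (3)
Dale → [Ash:5 / Hollow:11 / Upland:12 / Cedar:13 / North:14] → Ash (5)
Ash → [Hollow:6 / Upland:9 / Cedar:10 / North:17] → Hollow (6)
Hollow → [Upland:7 / Cedar:8 / North:15] → Upland (7)
Upland → [Cedar:1 / North:8] → Cedar (1)
Cedar → [North:7] → North (7)
Return North→Grove: 13.
Total = 3 + 5 + 6 + 7 + 1 + 7 + 13 = 42.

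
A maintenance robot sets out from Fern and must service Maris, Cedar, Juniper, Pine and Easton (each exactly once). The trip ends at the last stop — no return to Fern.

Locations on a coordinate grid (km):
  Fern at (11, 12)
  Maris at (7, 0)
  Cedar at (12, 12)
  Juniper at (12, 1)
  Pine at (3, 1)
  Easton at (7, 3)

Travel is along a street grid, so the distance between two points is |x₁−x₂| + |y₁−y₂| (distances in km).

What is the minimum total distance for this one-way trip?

There are 5! = 120 possible orderings.
Fern→Maris→Cedar→Juniper→Pine→Easton: 16+17+11+9+6 = 59
Fern→Maris→Cedar→Juniper→Easton→Pine: 16+17+11+7+6 = 57
Fern→Maris→Cedar→Pine→Juniper→Easton: 16+17+20+9+7 = 69
Fern→Maris→Cedar→Pine→Easton→Juniper: 16+17+20+6+7 = 66
Fern→Maris→Cedar→Easton→Juniper→Pine: 16+17+14+7+9 = 63
Fern→Maris→Cedar→Easton→Pine→Juniper: 16+17+14+6+9 = 62
Fern→Maris→Juniper→Cedar→Pine→Easton: 16+6+11+20+6 = 59
Fern→Maris→Juniper→Cedar→Easton→Pine: 16+6+11+14+6 = 53
Fern→Maris→Juniper→Pine→Cedar→Easton: 16+6+9+20+14 = 65
Fern→Maris→Juniper→Pine→Easton→Cedar: 16+6+9+6+14 = 51
Fern→Maris→Juniper→Easton→Cedar→Pine: 16+6+7+14+20 = 63
Fern→Maris→Juniper→Easton→Pine→Cedar: 16+6+7+6+20 = 55
Fern→Maris→Pine→Cedar→Juniper→Easton: 16+5+20+11+7 = 59
Fern→Maris→Pine→Cedar→Easton→Juniper: 16+5+20+14+7 = 62
… (106 more)
Fern→Cedar→Juniper→Maris→Easton→Pine: 1+11+6+3+6 = 27  ← best
The minimum is 27.
One shortest path: Fern → Cedar → Juniper → Maris → Easton → Pine.

Minimum one-way distance = 27 km.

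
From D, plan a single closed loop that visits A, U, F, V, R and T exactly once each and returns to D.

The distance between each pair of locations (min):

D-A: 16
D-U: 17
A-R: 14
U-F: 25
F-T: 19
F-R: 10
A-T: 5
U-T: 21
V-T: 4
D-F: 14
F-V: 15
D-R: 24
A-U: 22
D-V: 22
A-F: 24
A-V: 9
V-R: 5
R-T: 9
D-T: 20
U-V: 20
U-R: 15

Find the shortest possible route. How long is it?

D - A - U - F - V - R - T - D: 16+22+25+15+5+9+20 = 112
D - A - U - F - V - T - R - D: 16+22+25+15+4+9+24 = 115
D - A - U - F - R - V - T - D: 16+22+25+10+5+4+20 = 102
D - A - U - F - R - T - V - D: 16+22+25+10+9+4+22 = 108
D - A - U - F - T - V - R - D: 16+22+25+19+4+5+24 = 115
D - A - U - F - T - R - V - D: 16+22+25+19+9+5+22 = 118
D - A - U - V - F - R - T - D: 16+22+20+15+10+9+20 = 112
D - A - U - V - F - T - R - D: 16+22+20+15+19+9+24 = 125
… (352 more)
D - U - A - T - V - R - F - D: 17+22+5+4+5+10+14 = 77  ← best
The minimum is 77.
One optimal route: D → U → A → T → V → R → F → D (or its reverse).

Minimum total distance: 77 min.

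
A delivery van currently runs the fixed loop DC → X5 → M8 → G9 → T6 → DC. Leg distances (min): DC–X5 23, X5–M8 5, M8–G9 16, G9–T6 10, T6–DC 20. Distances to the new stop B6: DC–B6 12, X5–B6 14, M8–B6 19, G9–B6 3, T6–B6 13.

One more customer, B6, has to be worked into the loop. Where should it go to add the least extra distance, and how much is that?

Insertion cost between consecutive stops i–j is d(i,B6) + d(B6,j) − d(i,j):
  between DC and X5: 12 + 14 − 23 = 3
  between X5 and M8: 14 + 19 − 5 = 28
  between M8 and G9: 19 + 3 − 16 = 6
  between G9 and T6: 3 + 13 − 10 = 6
  between T6 and DC: 13 + 12 − 20 = 5
Cheapest insertion is between DC and X5, adding 3.
New total = 74 + 3 = 77.

+3 min — insert B6 between DC and X5.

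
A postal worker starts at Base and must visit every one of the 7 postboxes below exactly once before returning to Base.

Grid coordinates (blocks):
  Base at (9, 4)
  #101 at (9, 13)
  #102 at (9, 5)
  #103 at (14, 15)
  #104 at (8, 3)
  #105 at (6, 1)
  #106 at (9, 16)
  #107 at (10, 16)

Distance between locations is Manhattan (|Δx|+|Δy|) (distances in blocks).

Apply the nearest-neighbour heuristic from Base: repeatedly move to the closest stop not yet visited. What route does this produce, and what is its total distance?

At Base the remaining stops are #102 1, #104 2, #105 6, #101 9, #106 12, #107 13, #103 16; go to #102.
At #102 the remaining stops are #104 3, #105 7, #101 8, #106 11, #107 12, #103 15; go to #104.
At #104 the remaining stops are #105 4, #101 11, #106 14, #107 15, #103 18; go to #105.
At #105 the remaining stops are #101 15, #106 18, #107 19, #103 22; go to #101.
At #101 the remaining stops are #106 3, #107 4, #103 7; go to #106.
At #106 the remaining stops are #107 1, #103 6; go to #107.
At #107 the remaining stops are #103 5; go to #103.
Return #103→Base: 16.
Total = 1 + 3 + 4 + 15 + 3 + 1 + 5 + 16 = 48.

Nearest-neighbour total = 48 blocks; route Base → #102 → #104 → #105 → #101 → #106 → #107 → #103 → Base.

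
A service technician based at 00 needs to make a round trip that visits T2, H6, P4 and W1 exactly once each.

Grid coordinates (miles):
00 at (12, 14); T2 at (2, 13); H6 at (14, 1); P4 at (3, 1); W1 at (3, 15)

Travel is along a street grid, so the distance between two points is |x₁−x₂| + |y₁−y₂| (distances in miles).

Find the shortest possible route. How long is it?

With 4 stops there are 4!/2 = 12 distinct round trips (a route and its reverse cost the same).
00 → T2 → H6 → P4 → W1 → 00: 11+24+11+14+10 = 70
00 → T2 → H6 → W1 → P4 → 00: 11+24+25+14+22 = 96
00 → T2 → P4 → H6 → W1 → 00: 11+13+11+25+10 = 70
00 → T2 → P4 → W1 → H6 → 00: 11+13+14+25+15 = 78
00 → T2 → W1 → H6 → P4 → 00: 11+3+25+11+22 = 72
00 → T2 → W1 → P4 → H6 → 00: 11+3+14+11+15 = 54
00 → H6 → T2 → P4 → W1 → 00: 15+24+13+14+10 = 76
00 → H6 → T2 → W1 → P4 → 00: 15+24+3+14+22 = 78
00 → H6 → P4 → T2 → W1 → 00: 15+11+13+3+10 = 52
00 → H6 → W1 → T2 → P4 → 00: 15+25+3+13+22 = 78
00 → P4 → T2 → H6 → W1 → 00: 22+13+24+25+10 = 94
00 → P4 → H6 → T2 → W1 → 00: 22+11+24+3+10 = 70
The minimum is 52.
One optimal route: 00 → H6 → P4 → T2 → W1 → 00 (or its reverse).

Shortest round trip = 52 miles.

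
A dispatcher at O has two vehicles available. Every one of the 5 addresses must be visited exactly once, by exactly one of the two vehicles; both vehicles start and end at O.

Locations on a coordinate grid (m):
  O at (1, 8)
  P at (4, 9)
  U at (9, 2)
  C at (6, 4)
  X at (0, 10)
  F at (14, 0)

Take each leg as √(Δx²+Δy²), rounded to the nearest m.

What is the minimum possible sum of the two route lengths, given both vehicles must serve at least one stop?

Minimum combined distance: 35 m.

Try each way of splitting the stops between the two vehicles (each non-empty) and, for each split, find the best tour for each vehicle:
  {P} + {U, C, X, F}: 6 + 34 = 40
  {U} + {P, C, X, F}: 20 + 34 = 54
  {P, U} + {C, X, F}: 22 + 34 = 56
  {C} + {P, U, X, F}: 12 + 34 = 46
  {P, C} + {U, X, F}: 14 + 34 = 48
  {U, C} + {P, X, F}: 20 + 34 = 54
  … (15 splits in total)
  {X} + {P, U, C, F}: 4 + 31 = 35  ← best
Best: vehicle 1 O → X → O = 4; vehicle 2 O → P → F → U → C → O = 31; combined 35.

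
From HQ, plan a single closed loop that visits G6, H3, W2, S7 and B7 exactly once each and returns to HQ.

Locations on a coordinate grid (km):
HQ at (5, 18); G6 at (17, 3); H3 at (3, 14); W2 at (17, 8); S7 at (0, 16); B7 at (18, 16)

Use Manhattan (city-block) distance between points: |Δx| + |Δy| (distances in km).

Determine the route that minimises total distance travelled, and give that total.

HQ → G6 → H3 → W2 → S7 → B7 → HQ: 27+25+20+25+18+15 = 130
HQ → G6 → H3 → W2 → B7 → S7 → HQ: 27+25+20+9+18+7 = 106
HQ → G6 → H3 → S7 → W2 → B7 → HQ: 27+25+5+25+9+15 = 106
HQ → G6 → H3 → S7 → B7 → W2 → HQ: 27+25+5+18+9+22 = 106
HQ → G6 → H3 → B7 → W2 → S7 → HQ: 27+25+17+9+25+7 = 110
HQ → G6 → H3 → B7 → S7 → W2 → HQ: 27+25+17+18+25+22 = 134
HQ → G6 → W2 → H3 → S7 → B7 → HQ: 27+5+20+5+18+15 = 90
HQ → G6 → W2 → H3 → B7 → S7 → HQ: 27+5+20+17+18+7 = 94
HQ → G6 → W2 → S7 → H3 → B7 → HQ: 27+5+25+5+17+15 = 94
HQ → G6 → W2 → S7 → B7 → H3 → HQ: 27+5+25+18+17+6 = 98
HQ → G6 → W2 → B7 → H3 → S7 → HQ: 27+5+9+17+5+7 = 70
HQ → G6 → W2 → B7 → S7 → H3 → HQ: 27+5+9+18+5+6 = 70
HQ → G6 → S7 → H3 → W2 → B7 → HQ: 27+30+5+20+9+15 = 106
HQ → G6 → S7 → H3 → B7 → W2 → HQ: 27+30+5+17+9+22 = 110
… (46 more)
HQ → S7 → H3 → G6 → W2 → B7 → HQ: 7+5+25+5+9+15 = 66  ← best
The minimum is 66.
One optimal route: HQ → S7 → H3 → G6 → W2 → B7 → HQ (or its reverse).

Shortest round trip = 66 km.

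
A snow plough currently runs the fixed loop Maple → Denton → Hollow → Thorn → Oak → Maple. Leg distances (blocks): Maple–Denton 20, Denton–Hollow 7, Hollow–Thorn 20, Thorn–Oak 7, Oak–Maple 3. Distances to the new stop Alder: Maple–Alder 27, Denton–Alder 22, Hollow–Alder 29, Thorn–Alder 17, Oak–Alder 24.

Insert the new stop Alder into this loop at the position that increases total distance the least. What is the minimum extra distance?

Minimum extra distance: 26 blocks, inserting Alder between Hollow and Thorn.

Insertion cost between consecutive stops i–j is d(i,Alder) + d(Alder,j) − d(i,j):
  between Maple and Denton: 27 + 22 − 20 = 29
  between Denton and Hollow: 22 + 29 − 7 = 44
  between Hollow and Thorn: 29 + 17 − 20 = 26
  between Thorn and Oak: 17 + 24 − 7 = 34
  between Oak and Maple: 24 + 27 − 3 = 48
Cheapest insertion is between Hollow and Thorn, adding 26.
New total = 57 + 26 = 83.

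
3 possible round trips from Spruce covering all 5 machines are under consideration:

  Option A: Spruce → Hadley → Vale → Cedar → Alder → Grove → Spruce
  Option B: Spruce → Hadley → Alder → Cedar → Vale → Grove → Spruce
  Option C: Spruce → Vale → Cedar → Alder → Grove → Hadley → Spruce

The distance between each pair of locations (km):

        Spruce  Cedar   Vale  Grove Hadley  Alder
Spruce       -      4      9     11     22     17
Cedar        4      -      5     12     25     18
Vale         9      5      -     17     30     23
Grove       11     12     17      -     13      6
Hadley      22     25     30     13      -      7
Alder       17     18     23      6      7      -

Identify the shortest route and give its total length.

Option A: 22 + 30 + 5 + 18 + 6 + 11 = 92
Option B: 22 + 7 + 18 + 5 + 17 + 11 = 80
Option C: 9 + 5 + 18 + 6 + 13 + 22 = 73

73 km — Option C is the shortest.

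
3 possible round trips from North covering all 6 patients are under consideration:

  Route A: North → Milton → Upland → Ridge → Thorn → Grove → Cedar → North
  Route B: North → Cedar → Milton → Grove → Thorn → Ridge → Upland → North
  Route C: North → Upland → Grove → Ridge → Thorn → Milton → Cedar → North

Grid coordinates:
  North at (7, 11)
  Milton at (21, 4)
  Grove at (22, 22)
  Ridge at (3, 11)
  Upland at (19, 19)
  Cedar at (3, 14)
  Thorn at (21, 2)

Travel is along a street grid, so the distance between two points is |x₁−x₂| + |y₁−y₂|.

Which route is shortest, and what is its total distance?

Route A: 21 + 17 + 24 + 27 + 21 + 27 + 7 = 144
Route B: 7 + 28 + 19 + 21 + 27 + 24 + 20 = 146
Route C: 20 + 6 + 30 + 27 + 2 + 28 + 7 = 120

Shortest is Route C, total 120.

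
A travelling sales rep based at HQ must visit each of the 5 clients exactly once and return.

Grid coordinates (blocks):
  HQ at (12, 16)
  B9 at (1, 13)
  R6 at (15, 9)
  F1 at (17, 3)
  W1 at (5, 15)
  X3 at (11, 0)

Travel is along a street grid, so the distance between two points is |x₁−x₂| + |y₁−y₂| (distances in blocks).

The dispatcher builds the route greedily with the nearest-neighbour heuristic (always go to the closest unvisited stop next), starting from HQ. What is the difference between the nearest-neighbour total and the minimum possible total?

Excess over optimum: 2 blocks.

HQ: W1=8, R6=10, B9=14, X3=17, F1=18 ⇒ W1
W1: B9=6, R6=16, X3=21, F1=24 ⇒ B9
B9: R6=18, X3=23, F1=26 ⇒ R6
R6: F1=8, X3=13 ⇒ F1
F1: X3=9 ⇒ X3
NN route HQ → W1 → B9 → R6 → F1 → X3 → HQ costs 66.
Optimal: HQ → R6 → F1 → X3 → B9 → W1 → HQ costs 64 (by enumerating all 60 distinct tours).
Excess = 66 − 64 = 2.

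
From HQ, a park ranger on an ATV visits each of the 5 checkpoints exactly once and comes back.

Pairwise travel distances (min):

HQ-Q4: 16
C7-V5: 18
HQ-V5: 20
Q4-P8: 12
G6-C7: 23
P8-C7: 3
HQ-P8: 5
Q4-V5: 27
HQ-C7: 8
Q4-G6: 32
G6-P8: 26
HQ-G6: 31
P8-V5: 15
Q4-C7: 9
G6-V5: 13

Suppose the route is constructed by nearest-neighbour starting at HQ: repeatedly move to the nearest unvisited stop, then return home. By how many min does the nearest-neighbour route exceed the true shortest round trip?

From HQ: P8=5, C7=8, Q4=16, V5=20, G6=31 → choose P8 (5).
From P8: C7=3, Q4=12, V5=15, G6=26 → choose C7 (3).
From C7: Q4=9, V5=18, G6=23 → choose Q4 (9).
From Q4: V5=27, G6=32 → choose V5 (27).
From V5: G6=13 → choose G6 (13).
NN route HQ → P8 → C7 → Q4 → V5 → G6 → HQ costs 88.
Optimal: HQ → Q4 → C7 → G6 → V5 → P8 → HQ costs 81 (by enumerating all 60 distinct tours).
Excess = 88 − 81 = 7.

The nearest-neighbour route is 7 min longer than optimal.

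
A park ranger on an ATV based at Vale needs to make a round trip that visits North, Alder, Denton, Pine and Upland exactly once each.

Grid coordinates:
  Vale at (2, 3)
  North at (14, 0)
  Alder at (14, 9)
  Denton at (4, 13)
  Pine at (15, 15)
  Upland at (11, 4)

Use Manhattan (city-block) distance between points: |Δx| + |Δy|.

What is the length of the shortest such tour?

With 5 stops there are 5!/2 = 60 distinct round trips (a route and its reverse cost the same).
Vale → North → Alder → Denton → Pine → Upland → Vale: 15+9+14+13+15+10 = 76
Vale → North → Alder → Denton → Upland → Pine → Vale: 15+9+14+16+15+25 = 94
Vale → North → Alder → Pine → Denton → Upland → Vale: 15+9+7+13+16+10 = 70
Vale → North → Alder → Pine → Upland → Denton → Vale: 15+9+7+15+16+12 = 74
Vale → North → Alder → Upland → Denton → Pine → Vale: 15+9+8+16+13+25 = 86
Vale → North → Alder → Upland → Pine → Denton → Vale: 15+9+8+15+13+12 = 72
Vale → North → Denton → Alder → Pine → Upland → Vale: 15+23+14+7+15+10 = 84
Vale → North → Denton → Alder → Upland → Pine → Vale: 15+23+14+8+15+25 = 100
Vale → North → Denton → Pine → Alder → Upland → Vale: 15+23+13+7+8+10 = 76
Vale → North → Denton → Pine → Upland → Alder → Vale: 15+23+13+15+8+18 = 92
Vale → North → Denton → Upland → Alder → Pine → Vale: 15+23+16+8+7+25 = 94
Vale → North → Denton → Upland → Pine → Alder → Vale: 15+23+16+15+7+18 = 94
Vale → North → Pine → Alder → Denton → Upland → Vale: 15+16+7+14+16+10 = 78
Vale → North → Pine → Alder → Upland → Denton → Vale: 15+16+7+8+16+12 = 74
… (46 more)
Vale → Denton → Pine → Alder → North → Upland → Vale: 12+13+7+9+7+10 = 58  ← best
The minimum is 58.
One optimal route: Vale → Denton → Pine → Alder → North → Upland → Vale (or its reverse).

Minimum total distance: 58.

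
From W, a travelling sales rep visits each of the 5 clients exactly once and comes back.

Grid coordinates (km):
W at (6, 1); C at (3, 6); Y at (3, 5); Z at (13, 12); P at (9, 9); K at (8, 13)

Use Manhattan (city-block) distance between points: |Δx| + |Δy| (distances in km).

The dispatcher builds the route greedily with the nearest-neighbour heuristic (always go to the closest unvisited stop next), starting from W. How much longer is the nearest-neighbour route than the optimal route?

From W: Y=7, C=8, P=11, K=14, Z=18 → choose Y (7).
From Y: C=1, P=10, K=13, Z=17 → choose C (1).
From C: P=9, K=12, Z=16 → choose P (9).
From P: K=5, Z=7 → choose K (5).
From K: Z=6 → choose Z (6).
NN route W → Y → C → P → K → Z → W costs 46.
Optimal: W → Y → C → P → Z → K → W costs 44 (by enumerating all 60 distinct tours).
Excess = 46 − 44 = 2.

The nearest-neighbour route is 2 km longer than optimal.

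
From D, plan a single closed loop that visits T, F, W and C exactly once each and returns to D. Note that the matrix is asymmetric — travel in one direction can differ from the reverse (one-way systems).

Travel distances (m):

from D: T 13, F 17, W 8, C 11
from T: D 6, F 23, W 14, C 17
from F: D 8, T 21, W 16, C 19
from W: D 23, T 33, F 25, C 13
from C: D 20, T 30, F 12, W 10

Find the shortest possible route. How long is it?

60 m — the shortest possible round trip.

D→T→F→W→C→D: 13+23+16+13+20 = 85
D→T→F→C→W→D: 13+23+19+10+23 = 88
D→T→W→F→C→D: 13+14+25+19+20 = 91
D→T→W→C→F→D: 13+14+13+12+8 = 60
D→T→C→F→W→D: 13+17+12+16+23 = 81
D→T→C→W→F→D: 13+17+10+25+8 = 73
D→F→T→W→C→D: 17+21+14+13+20 = 85
D→F→T→C→W→D: 17+21+17+10+23 = 88
D→F→W→T→C→D: 17+16+33+17+20 = 103
D→F→W→C→T→D: 17+16+13+30+6 = 82
D→F→C→T→W→D: 17+19+30+14+23 = 103
D→F→C→W→T→D: 17+19+10+33+6 = 85
D→W→T→F→C→D: 8+33+23+19+20 = 103
D→W→T→C→F→D: 8+33+17+12+8 = 78
… (10 more)
The minimum is 60.
One optimal route: D → T → W → C → F → D.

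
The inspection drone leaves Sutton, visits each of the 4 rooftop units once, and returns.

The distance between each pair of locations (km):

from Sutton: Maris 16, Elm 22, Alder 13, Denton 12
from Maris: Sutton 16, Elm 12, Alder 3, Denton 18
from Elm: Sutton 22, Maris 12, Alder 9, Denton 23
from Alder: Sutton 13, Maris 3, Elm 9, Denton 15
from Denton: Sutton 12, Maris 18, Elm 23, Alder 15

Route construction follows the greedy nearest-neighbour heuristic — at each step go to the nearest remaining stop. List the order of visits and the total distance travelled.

Total distance 64 km via the nearest-neighbour route Sutton → Denton → Alder → Maris → Elm → Sutton.

Sutton → [Denton:12 / Alder:13 / Maris:16 / Elm:22] → Denton (12)
Denton → [Alder:15 / Maris:18 / Elm:23] → Alder (15)
Alder → [Maris:3 / Elm:9] → Maris (3)
Maris → [Elm:12] → Elm (12)
Return Elm→Sutton: 22.
Total = 12 + 15 + 3 + 12 + 22 = 64.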